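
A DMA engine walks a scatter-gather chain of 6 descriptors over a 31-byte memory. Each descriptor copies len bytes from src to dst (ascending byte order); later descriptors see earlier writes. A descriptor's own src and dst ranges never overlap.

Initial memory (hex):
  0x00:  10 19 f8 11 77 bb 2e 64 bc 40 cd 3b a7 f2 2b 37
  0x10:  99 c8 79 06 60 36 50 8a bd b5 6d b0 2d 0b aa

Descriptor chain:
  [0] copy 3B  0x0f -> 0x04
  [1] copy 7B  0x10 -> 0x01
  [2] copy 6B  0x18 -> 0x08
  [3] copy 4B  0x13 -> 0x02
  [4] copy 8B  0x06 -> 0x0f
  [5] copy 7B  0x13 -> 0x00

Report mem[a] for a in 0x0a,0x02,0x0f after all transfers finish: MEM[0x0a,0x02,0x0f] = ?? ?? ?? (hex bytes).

[0] 0x0f->0x04 len=3 : 37 99 c8
[1] 0x10->0x01 len=7 : 99 c8 79 06 60 36 50
[2] 0x18->0x08 len=6 : bd b5 6d b0 2d 0b
[3] 0x13->0x02 len=4 : 06 60 36 50
[4] 0x06->0x0f len=8 : 36 50 bd b5 6d b0 2d 0b
[5] 0x13->0x00 len=7 : 6d b0 2d 0b 8a bd b5
query mem[0x0a]=0x6d, mem[0x02]=0x2d, mem[0x0f]=0x36

MEM[0x0a,0x02,0x0f] = 6d 2d 36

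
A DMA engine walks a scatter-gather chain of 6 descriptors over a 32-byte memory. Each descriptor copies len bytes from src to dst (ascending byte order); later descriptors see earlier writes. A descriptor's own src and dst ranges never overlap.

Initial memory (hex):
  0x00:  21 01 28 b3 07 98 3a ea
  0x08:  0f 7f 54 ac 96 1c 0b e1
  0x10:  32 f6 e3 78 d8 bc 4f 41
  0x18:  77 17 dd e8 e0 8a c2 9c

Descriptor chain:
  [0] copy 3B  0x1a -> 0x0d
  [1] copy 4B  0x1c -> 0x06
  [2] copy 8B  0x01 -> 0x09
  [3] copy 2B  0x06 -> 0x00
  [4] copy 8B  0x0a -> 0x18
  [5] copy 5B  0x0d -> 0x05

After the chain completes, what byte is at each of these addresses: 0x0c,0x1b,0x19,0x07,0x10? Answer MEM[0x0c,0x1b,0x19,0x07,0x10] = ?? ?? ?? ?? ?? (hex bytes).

D0: mem[0x0d..0x0f] <- [dd e8 e0]
D1: mem[0x06..0x09] <- [e0 8a c2 9c]
D2: mem[0x09..0x10] <- [01 28 b3 07 98 e0 8a c2]
D3: mem[0x00..0x01] <- [e0 8a]
D4: mem[0x18..0x1f] <- [28 b3 07 98 e0 8a c2 f6]
D5: mem[0x05..0x09] <- [98 e0 8a c2 f6]
query mem[0x0c]=0x07, mem[0x1b]=0x98, mem[0x19]=0xb3, mem[0x07]=0x8a, mem[0x10]=0xc2

MEM[0x0c,0x1b,0x19,0x07,0x10] = 07 98 b3 8a c2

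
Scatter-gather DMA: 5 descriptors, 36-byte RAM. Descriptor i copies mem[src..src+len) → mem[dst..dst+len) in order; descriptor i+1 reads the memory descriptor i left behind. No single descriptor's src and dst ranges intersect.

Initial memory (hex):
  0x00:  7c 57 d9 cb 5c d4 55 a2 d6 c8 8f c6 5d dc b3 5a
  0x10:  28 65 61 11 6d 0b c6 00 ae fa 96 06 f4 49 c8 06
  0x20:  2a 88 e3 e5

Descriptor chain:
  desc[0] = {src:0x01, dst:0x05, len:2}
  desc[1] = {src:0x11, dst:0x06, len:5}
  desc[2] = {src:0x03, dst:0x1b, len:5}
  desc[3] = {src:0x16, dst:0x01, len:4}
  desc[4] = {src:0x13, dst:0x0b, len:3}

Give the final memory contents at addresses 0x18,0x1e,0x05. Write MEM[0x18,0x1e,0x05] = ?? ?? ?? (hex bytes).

MEM[0x18,0x1e,0x05] = ae 65 57

  after D0: wrote 2B at 0x05 = 57d9
  after D1: wrote 5B at 0x06 = 6561116d0b
  after D2: wrote 5B at 0x1b = cb5c576561
  after D3: wrote 4B at 0x01 = c600aefa
  after D4: wrote 3B at 0x0b = 116d0b
query mem[0x18]=0xae, mem[0x1e]=0x65, mem[0x05]=0x57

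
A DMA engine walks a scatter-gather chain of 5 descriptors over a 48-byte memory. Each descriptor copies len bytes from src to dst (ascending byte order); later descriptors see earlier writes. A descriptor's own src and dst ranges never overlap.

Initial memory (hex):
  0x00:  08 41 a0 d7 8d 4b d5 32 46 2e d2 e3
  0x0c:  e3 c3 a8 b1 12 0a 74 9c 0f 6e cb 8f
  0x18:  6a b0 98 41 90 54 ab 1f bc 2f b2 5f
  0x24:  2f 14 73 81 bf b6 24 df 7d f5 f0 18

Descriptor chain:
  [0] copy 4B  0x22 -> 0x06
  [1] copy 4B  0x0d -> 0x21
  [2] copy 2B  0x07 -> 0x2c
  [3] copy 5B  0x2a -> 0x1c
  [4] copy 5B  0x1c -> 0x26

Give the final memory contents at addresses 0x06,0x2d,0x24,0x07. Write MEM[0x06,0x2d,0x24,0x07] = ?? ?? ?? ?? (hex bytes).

MEM[0x06,0x2d,0x24,0x07] = b2 2f 12 5f

  after D0: wrote 4B at 0x06 = b25f2f14
  after D1: wrote 4B at 0x21 = c3a8b112
  after D2: wrote 2B at 0x2c = 5f2f
  after D3: wrote 5B at 0x1c = 24df5f2ff0
  after D4: wrote 5B at 0x26 = 24df5f2ff0
query mem[0x06]=0xb2, mem[0x2d]=0x2f, mem[0x24]=0x12, mem[0x07]=0x5f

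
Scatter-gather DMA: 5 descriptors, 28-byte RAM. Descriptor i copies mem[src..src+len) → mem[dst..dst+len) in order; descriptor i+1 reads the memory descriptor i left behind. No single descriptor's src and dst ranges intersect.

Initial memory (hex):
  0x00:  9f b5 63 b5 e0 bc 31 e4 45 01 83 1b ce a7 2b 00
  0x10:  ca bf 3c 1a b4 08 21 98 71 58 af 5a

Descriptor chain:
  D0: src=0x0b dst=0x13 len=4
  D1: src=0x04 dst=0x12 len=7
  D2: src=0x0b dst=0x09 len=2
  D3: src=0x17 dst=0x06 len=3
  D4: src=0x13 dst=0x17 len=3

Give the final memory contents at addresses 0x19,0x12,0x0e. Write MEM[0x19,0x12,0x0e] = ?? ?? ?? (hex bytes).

#0 dst[0x13+4] := {0x1b,0xce,0xa7,0x2b}
#1 dst[0x12+7] := {0xe0,0xbc,0x31,0xe4,0x45,0x01,0x83}
#2 dst[0x09+2] := {0x1b,0xce}
#3 dst[0x06+3] := {0x01,0x83,0x58}
#4 dst[0x17+3] := {0xbc,0x31,0xe4}
query mem[0x19]=0xe4, mem[0x12]=0xe0, mem[0x0e]=0x2b

MEM[0x19,0x12,0x0e] = e4 e0 2b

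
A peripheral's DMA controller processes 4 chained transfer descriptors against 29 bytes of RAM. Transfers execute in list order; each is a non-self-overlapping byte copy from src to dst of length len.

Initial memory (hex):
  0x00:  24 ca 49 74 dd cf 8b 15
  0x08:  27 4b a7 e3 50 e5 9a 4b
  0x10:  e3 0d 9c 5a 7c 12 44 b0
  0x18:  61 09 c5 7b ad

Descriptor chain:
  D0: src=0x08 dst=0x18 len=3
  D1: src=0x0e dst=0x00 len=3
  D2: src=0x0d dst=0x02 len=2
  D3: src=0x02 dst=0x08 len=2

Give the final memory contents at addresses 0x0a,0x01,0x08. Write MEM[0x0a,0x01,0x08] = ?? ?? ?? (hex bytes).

MEM[0x0a,0x01,0x08] = a7 4b e5

[0] 0x08->0x18 len=3 : 27 4b a7
[1] 0x0e->0x00 len=3 : 9a 4b e3
[2] 0x0d->0x02 len=2 : e5 9a
[3] 0x02->0x08 len=2 : e5 9a
query mem[0x0a]=0xa7, mem[0x01]=0x4b, mem[0x08]=0xe5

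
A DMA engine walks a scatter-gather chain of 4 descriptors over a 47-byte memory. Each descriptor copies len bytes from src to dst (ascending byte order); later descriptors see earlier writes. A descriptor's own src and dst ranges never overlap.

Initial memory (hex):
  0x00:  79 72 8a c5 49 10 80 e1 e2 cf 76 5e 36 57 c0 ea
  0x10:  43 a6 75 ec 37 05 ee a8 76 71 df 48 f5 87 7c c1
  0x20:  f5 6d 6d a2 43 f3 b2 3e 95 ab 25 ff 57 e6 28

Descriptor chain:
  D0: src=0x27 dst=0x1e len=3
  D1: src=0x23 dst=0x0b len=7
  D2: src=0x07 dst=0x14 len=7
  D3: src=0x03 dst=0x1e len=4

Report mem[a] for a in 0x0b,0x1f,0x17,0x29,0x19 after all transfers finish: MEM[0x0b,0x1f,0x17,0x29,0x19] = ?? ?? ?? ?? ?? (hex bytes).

  after D0: wrote 3B at 0x1e = 3e95ab
  after D1: wrote 7B at 0x0b = a243f3b23e95ab
  after D2: wrote 7B at 0x14 = e1e2cf76a243f3
  after D3: wrote 4B at 0x1e = c5491080
query mem[0x0b]=0xa2, mem[0x1f]=0x49, mem[0x17]=0x76, mem[0x29]=0xab, mem[0x19]=0x43

MEM[0x0b,0x1f,0x17,0x29,0x19] = a2 49 76 ab 43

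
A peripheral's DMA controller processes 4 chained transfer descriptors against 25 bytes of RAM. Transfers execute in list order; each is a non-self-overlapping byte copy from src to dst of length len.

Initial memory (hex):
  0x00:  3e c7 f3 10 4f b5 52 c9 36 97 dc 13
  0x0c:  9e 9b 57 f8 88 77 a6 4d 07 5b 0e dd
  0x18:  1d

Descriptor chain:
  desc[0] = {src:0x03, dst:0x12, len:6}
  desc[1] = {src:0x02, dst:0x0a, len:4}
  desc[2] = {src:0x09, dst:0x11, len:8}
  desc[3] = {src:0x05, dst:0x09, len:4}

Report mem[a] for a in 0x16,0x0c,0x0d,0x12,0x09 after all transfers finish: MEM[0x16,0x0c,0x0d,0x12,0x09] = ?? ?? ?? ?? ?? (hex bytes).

#0 dst[0x12+6] := {0x10,0x4f,0xb5,0x52,0xc9,0x36}
#1 dst[0x0a+4] := {0xf3,0x10,0x4f,0xb5}
#2 dst[0x11+8] := {0x97,0xf3,0x10,0x4f,0xb5,0x57,0xf8,0x88}
#3 dst[0x09+4] := {0xb5,0x52,0xc9,0x36}
query mem[0x16]=0x57, mem[0x0c]=0x36, mem[0x0d]=0xb5, mem[0x12]=0xf3, mem[0x09]=0xb5

MEM[0x16,0x0c,0x0d,0x12,0x09] = 57 36 b5 f3 b5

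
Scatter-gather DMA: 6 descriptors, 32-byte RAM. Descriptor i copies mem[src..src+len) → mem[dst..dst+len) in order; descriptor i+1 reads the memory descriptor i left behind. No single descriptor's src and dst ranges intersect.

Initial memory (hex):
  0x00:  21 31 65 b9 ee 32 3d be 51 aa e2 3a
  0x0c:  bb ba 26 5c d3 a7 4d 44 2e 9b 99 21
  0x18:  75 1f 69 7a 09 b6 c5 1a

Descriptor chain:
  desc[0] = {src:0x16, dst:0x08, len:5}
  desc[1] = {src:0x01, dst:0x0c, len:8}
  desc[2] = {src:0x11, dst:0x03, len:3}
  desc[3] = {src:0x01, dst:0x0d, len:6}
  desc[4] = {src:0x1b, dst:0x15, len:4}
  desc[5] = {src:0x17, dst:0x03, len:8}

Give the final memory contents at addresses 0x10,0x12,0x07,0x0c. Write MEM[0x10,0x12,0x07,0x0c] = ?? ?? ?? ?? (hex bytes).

D0: mem[0x08..0x0c] <- [99 21 75 1f 69]
D1: mem[0x0c..0x13] <- [31 65 b9 ee 32 3d be 99]
D2: mem[0x03..0x05] <- [3d be 99]
D3: mem[0x0d..0x12] <- [31 65 3d be 99 3d]
D4: mem[0x15..0x18] <- [7a 09 b6 c5]
D5: mem[0x03..0x0a] <- [b6 c5 1f 69 7a 09 b6 c5]
query mem[0x10]=0xbe, mem[0x12]=0x3d, mem[0x07]=0x7a, mem[0x0c]=0x31

MEM[0x10,0x12,0x07,0x0c] = be 3d 7a 31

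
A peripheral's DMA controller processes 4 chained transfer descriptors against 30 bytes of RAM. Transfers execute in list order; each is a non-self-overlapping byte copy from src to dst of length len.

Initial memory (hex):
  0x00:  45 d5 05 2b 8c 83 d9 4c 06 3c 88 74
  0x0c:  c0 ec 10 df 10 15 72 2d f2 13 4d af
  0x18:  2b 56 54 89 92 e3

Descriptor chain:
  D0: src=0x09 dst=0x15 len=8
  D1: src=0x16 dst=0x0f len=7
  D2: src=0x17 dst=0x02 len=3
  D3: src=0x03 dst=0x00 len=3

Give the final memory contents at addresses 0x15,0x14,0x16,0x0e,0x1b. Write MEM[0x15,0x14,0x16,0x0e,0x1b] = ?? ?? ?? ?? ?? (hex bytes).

MEM[0x15,0x14,0x16,0x0e,0x1b] = 10 df 88 10 df

D0: mem[0x15..0x1c] <- [3c 88 74 c0 ec 10 df 10]
D1: mem[0x0f..0x15] <- [88 74 c0 ec 10 df 10]
D2: mem[0x02..0x04] <- [74 c0 ec]
D3: mem[0x00..0x02] <- [c0 ec 83]
query mem[0x15]=0x10, mem[0x14]=0xdf, mem[0x16]=0x88, mem[0x0e]=0x10, mem[0x1b]=0xdf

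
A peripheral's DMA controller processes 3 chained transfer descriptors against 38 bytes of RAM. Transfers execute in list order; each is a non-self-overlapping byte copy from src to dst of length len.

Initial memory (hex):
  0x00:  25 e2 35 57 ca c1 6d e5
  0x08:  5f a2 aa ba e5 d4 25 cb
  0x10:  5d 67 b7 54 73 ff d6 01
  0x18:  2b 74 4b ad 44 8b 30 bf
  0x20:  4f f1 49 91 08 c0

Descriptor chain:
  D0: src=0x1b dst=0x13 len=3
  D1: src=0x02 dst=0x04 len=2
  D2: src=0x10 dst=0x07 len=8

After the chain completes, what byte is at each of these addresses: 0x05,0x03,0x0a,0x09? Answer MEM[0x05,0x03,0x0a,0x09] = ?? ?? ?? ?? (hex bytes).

  after D0: wrote 3B at 0x13 = ad448b
  after D1: wrote 2B at 0x04 = 3557
  after D2: wrote 8B at 0x07 = 5d67b7ad448bd601
query mem[0x05]=0x57, mem[0x03]=0x57, mem[0x0a]=0xad, mem[0x09]=0xb7

MEM[0x05,0x03,0x0a,0x09] = 57 57 ad b7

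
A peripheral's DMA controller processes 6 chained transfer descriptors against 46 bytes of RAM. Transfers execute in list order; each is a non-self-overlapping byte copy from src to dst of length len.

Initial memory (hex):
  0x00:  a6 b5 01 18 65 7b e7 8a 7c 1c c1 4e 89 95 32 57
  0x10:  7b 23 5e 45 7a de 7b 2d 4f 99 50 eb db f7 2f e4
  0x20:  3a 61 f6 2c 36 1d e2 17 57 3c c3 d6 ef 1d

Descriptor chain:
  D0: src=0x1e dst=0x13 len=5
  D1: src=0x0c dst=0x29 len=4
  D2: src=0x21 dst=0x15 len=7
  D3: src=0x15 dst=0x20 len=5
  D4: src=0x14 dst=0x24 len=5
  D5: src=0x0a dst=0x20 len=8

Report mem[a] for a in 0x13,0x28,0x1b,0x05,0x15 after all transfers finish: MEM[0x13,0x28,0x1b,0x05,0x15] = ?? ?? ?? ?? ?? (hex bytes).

MEM[0x13,0x28,0x1b,0x05,0x15] = 2f 36 17 7b 61

  after D0: wrote 5B at 0x13 = 2fe43a61f6
  after D1: wrote 4B at 0x29 = 89953257
  after D2: wrote 7B at 0x15 = 61f62c361de217
  after D3: wrote 5B at 0x20 = 61f62c361d
  after D4: wrote 5B at 0x24 = e461f62c36
  after D5: wrote 8B at 0x20 = c14e899532577b23
query mem[0x13]=0x2f, mem[0x28]=0x36, mem[0x1b]=0x17, mem[0x05]=0x7b, mem[0x15]=0x61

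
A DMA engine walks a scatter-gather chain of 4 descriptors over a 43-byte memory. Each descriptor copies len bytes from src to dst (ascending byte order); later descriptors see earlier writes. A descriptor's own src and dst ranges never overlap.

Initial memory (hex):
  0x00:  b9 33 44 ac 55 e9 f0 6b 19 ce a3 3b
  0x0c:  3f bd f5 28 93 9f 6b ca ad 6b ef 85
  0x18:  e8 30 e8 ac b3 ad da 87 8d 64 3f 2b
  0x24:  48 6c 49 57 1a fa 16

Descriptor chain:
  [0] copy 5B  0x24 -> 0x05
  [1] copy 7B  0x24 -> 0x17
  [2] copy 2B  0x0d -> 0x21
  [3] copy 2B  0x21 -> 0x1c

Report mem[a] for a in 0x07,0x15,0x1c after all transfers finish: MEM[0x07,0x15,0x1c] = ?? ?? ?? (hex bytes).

MEM[0x07,0x15,0x1c] = 49 6b bd

#0 dst[0x05+5] := {0x48,0x6c,0x49,0x57,0x1a}
#1 dst[0x17+7] := {0x48,0x6c,0x49,0x57,0x1a,0xfa,0x16}
#2 dst[0x21+2] := {0xbd,0xf5}
#3 dst[0x1c+2] := {0xbd,0xf5}
query mem[0x07]=0x49, mem[0x15]=0x6b, mem[0x1c]=0xbd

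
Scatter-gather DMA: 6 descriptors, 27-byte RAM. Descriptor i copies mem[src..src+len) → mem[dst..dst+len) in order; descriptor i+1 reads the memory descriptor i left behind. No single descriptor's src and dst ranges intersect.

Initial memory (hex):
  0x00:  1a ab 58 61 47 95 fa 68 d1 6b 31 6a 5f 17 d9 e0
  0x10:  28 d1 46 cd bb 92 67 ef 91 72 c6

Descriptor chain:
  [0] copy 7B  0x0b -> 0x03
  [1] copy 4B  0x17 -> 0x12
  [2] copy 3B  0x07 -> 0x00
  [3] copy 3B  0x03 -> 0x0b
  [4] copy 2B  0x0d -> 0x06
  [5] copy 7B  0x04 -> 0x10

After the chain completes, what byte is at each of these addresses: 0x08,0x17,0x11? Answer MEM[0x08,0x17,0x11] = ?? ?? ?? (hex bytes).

MEM[0x08,0x17,0x11] = 28 ef 17

D0: mem[0x03..0x09] <- [6a 5f 17 d9 e0 28 d1]
D1: mem[0x12..0x15] <- [ef 91 72 c6]
D2: mem[0x00..0x02] <- [e0 28 d1]
D3: mem[0x0b..0x0d] <- [6a 5f 17]
D4: mem[0x06..0x07] <- [17 d9]
D5: mem[0x10..0x16] <- [5f 17 17 d9 28 d1 31]
query mem[0x08]=0x28, mem[0x17]=0xef, mem[0x11]=0x17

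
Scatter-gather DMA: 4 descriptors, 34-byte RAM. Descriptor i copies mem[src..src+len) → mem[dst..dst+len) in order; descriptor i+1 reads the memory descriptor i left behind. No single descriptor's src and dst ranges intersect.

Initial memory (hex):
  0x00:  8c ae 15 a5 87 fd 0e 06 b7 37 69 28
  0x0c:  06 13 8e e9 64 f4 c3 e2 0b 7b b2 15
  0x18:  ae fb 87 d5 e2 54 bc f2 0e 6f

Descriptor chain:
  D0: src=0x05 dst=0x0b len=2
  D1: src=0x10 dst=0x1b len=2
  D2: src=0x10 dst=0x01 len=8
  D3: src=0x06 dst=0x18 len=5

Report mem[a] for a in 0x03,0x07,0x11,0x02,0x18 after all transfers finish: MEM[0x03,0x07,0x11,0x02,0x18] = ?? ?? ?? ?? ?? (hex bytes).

  after D0: wrote 2B at 0x0b = fd0e
  after D1: wrote 2B at 0x1b = 64f4
  after D2: wrote 8B at 0x01 = 64f4c3e20b7bb215
  after D3: wrote 5B at 0x18 = 7bb2153769
query mem[0x03]=0xc3, mem[0x07]=0xb2, mem[0x11]=0xf4, mem[0x02]=0xf4, mem[0x18]=0x7b

MEM[0x03,0x07,0x11,0x02,0x18] = c3 b2 f4 f4 7b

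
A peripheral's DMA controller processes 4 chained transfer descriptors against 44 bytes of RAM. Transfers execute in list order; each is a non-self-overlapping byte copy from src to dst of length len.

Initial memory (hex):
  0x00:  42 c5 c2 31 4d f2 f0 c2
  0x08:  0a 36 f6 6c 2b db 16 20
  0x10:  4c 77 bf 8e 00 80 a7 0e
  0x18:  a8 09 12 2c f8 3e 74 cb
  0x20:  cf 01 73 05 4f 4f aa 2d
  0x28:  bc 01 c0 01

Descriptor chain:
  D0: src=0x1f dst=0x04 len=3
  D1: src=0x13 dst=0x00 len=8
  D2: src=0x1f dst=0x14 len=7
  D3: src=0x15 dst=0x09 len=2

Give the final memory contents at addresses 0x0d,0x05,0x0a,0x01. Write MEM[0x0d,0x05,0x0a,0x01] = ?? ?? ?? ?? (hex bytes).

MEM[0x0d,0x05,0x0a,0x01] = db a8 01 00

[0] 0x1f->0x04 len=3 : cb cf 01
[1] 0x13->0x00 len=8 : 8e 00 80 a7 0e a8 09 12
[2] 0x1f->0x14 len=7 : cb cf 01 73 05 4f 4f
[3] 0x15->0x09 len=2 : cf 01
query mem[0x0d]=0xdb, mem[0x05]=0xa8, mem[0x0a]=0x01, mem[0x01]=0x00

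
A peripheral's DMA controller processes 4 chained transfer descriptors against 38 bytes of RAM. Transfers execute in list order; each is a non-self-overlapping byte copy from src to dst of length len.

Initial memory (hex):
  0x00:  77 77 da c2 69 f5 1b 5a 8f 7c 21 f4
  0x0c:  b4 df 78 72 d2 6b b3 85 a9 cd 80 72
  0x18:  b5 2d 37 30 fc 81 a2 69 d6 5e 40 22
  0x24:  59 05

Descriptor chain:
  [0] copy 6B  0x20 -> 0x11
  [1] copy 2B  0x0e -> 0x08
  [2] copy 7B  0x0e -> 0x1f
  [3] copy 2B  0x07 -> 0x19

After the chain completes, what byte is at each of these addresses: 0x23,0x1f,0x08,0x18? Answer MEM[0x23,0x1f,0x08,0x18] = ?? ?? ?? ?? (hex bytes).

MEM[0x23,0x1f,0x08,0x18] = 5e 78 78 b5

[0] 0x20->0x11 len=6 : d6 5e 40 22 59 05
[1] 0x0e->0x08 len=2 : 78 72
[2] 0x0e->0x1f len=7 : 78 72 d2 d6 5e 40 22
[3] 0x07->0x19 len=2 : 5a 78
query mem[0x23]=0x5e, mem[0x1f]=0x78, mem[0x08]=0x78, mem[0x18]=0xb5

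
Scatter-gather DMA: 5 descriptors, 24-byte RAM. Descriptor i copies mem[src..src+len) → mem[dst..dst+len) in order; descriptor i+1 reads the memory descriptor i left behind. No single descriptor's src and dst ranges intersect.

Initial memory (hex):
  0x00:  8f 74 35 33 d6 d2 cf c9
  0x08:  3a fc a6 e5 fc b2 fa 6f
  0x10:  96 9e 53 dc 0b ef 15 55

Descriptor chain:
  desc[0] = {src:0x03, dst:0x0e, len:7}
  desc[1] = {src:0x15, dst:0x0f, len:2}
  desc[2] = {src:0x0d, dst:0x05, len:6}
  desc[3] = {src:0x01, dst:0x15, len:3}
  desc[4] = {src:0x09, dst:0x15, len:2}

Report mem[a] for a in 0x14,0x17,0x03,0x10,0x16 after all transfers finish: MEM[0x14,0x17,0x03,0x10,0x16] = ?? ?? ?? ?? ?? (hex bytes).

MEM[0x14,0x17,0x03,0x10,0x16] = fc 33 33 15 c9

#0 dst[0x0e+7] := {0x33,0xd6,0xd2,0xcf,0xc9,0x3a,0xfc}
#1 dst[0x0f+2] := {0xef,0x15}
#2 dst[0x05+6] := {0xb2,0x33,0xef,0x15,0xcf,0xc9}
#3 dst[0x15+3] := {0x74,0x35,0x33}
#4 dst[0x15+2] := {0xcf,0xc9}
query mem[0x14]=0xfc, mem[0x17]=0x33, mem[0x03]=0x33, mem[0x10]=0x15, mem[0x16]=0xc9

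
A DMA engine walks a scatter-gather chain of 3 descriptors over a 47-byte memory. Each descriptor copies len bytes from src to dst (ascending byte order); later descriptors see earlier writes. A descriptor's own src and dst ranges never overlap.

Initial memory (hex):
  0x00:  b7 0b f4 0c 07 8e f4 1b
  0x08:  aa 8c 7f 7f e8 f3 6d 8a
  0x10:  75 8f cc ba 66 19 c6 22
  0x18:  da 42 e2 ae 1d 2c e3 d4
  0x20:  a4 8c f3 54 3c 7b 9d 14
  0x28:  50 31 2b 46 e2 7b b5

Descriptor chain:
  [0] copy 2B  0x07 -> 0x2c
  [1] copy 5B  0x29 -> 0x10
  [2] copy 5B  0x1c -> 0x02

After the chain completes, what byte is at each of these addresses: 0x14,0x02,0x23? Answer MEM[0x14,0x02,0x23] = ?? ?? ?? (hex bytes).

MEM[0x14,0x02,0x23] = aa 1d 54

[0] 0x07->0x2c len=2 : 1b aa
[1] 0x29->0x10 len=5 : 31 2b 46 1b aa
[2] 0x1c->0x02 len=5 : 1d 2c e3 d4 a4
query mem[0x14]=0xaa, mem[0x02]=0x1d, mem[0x23]=0x54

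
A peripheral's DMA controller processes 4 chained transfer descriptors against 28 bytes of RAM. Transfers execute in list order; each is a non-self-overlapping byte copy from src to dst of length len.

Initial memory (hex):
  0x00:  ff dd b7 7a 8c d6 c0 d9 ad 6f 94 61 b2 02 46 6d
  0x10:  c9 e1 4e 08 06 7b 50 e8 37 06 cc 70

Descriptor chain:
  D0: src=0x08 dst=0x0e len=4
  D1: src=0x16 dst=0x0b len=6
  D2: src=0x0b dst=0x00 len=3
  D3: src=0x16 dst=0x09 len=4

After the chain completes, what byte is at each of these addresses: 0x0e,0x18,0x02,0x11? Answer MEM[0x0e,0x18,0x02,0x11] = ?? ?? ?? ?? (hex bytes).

MEM[0x0e,0x18,0x02,0x11] = 06 37 37 61

  after D0: wrote 4B at 0x0e = ad6f9461
  after D1: wrote 6B at 0x0b = 50e83706cc70
  after D2: wrote 3B at 0x00 = 50e837
  after D3: wrote 4B at 0x09 = 50e83706
query mem[0x0e]=0x06, mem[0x18]=0x37, mem[0x02]=0x37, mem[0x11]=0x61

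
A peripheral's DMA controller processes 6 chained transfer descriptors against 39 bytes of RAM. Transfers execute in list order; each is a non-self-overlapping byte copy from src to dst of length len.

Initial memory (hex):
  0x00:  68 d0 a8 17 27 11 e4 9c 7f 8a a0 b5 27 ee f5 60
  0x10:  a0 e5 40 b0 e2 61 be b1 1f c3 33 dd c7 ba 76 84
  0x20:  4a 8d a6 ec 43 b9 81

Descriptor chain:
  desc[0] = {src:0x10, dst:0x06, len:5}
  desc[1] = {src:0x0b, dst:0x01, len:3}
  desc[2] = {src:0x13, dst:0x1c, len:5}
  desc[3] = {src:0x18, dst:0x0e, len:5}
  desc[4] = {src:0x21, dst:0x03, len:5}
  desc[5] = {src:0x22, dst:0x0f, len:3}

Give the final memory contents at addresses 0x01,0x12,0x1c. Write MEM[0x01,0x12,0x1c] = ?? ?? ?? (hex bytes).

  after D0: wrote 5B at 0x06 = a0e540b0e2
  after D1: wrote 3B at 0x01 = b527ee
  after D2: wrote 5B at 0x1c = b0e261beb1
  after D3: wrote 5B at 0x0e = 1fc333ddb0
  after D4: wrote 5B at 0x03 = 8da6ec43b9
  after D5: wrote 3B at 0x0f = a6ec43
query mem[0x01]=0xb5, mem[0x12]=0xb0, mem[0x1c]=0xb0

MEM[0x01,0x12,0x1c] = b5 b0 b0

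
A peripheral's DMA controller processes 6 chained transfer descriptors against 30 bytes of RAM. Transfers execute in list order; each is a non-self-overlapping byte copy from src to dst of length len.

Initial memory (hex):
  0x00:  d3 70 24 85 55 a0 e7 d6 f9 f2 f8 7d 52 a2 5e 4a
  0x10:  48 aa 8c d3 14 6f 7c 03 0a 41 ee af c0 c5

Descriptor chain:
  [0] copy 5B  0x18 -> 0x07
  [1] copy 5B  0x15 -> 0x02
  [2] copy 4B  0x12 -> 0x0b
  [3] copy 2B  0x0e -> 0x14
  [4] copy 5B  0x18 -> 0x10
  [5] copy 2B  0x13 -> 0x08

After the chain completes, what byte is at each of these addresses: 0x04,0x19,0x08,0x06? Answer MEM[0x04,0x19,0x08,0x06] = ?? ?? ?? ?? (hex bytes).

MEM[0x04,0x19,0x08,0x06] = 03 41 af 41

  after D0: wrote 5B at 0x07 = 0a41eeafc0
  after D1: wrote 5B at 0x02 = 6f7c030a41
  after D2: wrote 4B at 0x0b = 8cd3146f
  after D3: wrote 2B at 0x14 = 6f4a
  after D4: wrote 5B at 0x10 = 0a41eeafc0
  after D5: wrote 2B at 0x08 = afc0
query mem[0x04]=0x03, mem[0x19]=0x41, mem[0x08]=0xaf, mem[0x06]=0x41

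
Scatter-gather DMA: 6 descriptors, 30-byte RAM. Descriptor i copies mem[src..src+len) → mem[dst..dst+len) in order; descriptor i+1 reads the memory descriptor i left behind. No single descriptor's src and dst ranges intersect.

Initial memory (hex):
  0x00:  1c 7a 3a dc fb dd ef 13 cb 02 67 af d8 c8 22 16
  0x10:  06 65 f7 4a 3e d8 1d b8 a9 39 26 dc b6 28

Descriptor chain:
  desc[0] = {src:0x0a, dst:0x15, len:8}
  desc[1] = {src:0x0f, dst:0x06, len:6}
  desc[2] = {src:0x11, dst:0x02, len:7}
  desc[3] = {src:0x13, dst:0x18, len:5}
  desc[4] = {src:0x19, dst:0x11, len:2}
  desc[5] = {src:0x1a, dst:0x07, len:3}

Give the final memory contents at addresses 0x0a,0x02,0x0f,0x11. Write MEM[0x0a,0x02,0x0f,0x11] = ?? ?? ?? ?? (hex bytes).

[0] 0x0a->0x15 len=8 : 67 af d8 c8 22 16 06 65
[1] 0x0f->0x06 len=6 : 16 06 65 f7 4a 3e
[2] 0x11->0x02 len=7 : 65 f7 4a 3e 67 af d8
[3] 0x13->0x18 len=5 : 4a 3e 67 af d8
[4] 0x19->0x11 len=2 : 3e 67
[5] 0x1a->0x07 len=3 : 67 af d8
query mem[0x0a]=0x4a, mem[0x02]=0x65, mem[0x0f]=0x16, mem[0x11]=0x3e

MEM[0x0a,0x02,0x0f,0x11] = 4a 65 16 3e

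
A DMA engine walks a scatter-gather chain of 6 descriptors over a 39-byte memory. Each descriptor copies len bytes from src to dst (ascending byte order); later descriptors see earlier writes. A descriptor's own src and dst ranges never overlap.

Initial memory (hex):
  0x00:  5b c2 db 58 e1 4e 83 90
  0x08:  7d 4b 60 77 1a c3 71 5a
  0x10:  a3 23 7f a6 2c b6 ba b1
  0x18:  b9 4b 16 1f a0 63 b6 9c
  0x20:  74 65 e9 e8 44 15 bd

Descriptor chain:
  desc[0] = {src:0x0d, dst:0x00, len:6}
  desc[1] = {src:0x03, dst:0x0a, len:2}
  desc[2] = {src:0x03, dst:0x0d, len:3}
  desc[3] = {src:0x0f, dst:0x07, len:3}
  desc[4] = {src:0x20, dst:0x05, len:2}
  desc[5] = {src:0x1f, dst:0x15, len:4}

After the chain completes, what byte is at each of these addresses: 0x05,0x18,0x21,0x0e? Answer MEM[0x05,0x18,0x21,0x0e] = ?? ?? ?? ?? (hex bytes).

MEM[0x05,0x18,0x21,0x0e] = 74 e9 65 23

[0] 0x0d->0x00 len=6 : c3 71 5a a3 23 7f
[1] 0x03->0x0a len=2 : a3 23
[2] 0x03->0x0d len=3 : a3 23 7f
[3] 0x0f->0x07 len=3 : 7f a3 23
[4] 0x20->0x05 len=2 : 74 65
[5] 0x1f->0x15 len=4 : 9c 74 65 e9
query mem[0x05]=0x74, mem[0x18]=0xe9, mem[0x21]=0x65, mem[0x0e]=0x23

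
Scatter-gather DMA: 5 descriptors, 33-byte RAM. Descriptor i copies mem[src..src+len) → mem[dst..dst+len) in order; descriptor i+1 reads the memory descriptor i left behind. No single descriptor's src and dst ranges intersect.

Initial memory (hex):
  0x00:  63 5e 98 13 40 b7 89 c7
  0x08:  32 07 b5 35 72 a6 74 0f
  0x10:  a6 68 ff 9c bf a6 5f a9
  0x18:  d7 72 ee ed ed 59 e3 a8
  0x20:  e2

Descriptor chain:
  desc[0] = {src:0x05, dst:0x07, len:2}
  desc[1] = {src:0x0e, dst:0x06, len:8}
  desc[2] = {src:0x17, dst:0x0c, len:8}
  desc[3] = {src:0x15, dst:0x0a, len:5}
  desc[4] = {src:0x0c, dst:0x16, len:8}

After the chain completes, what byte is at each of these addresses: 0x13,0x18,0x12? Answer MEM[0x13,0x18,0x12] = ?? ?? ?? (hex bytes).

MEM[0x13,0x18,0x12] = e3 72 59

  after D0: wrote 2B at 0x07 = b789
  after D1: wrote 8B at 0x06 = 740fa668ff9cbfa6
  after D2: wrote 8B at 0x0c = a9d772eeeded59e3
  after D3: wrote 5B at 0x0a = a65fa9d772
  after D4: wrote 8B at 0x16 = a9d772eeeded59e3
query mem[0x13]=0xe3, mem[0x18]=0x72, mem[0x12]=0x59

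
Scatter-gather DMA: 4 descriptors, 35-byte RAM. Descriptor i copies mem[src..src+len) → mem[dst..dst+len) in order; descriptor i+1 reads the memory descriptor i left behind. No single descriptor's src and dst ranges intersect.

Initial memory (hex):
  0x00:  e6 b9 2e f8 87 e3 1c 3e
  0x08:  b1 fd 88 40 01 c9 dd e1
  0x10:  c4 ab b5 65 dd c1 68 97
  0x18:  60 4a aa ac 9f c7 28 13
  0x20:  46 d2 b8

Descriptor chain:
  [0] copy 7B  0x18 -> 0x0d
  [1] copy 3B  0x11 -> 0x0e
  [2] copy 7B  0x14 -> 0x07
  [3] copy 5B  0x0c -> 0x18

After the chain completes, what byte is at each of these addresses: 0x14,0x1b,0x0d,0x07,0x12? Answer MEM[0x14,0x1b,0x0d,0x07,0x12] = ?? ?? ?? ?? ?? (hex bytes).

MEM[0x14,0x1b,0x0d,0x07,0x12] = dd c7 aa dd c7

  after D0: wrote 7B at 0x0d = 604aaaac9fc728
  after D1: wrote 3B at 0x0e = 9fc728
  after D2: wrote 7B at 0x07 = ddc16897604aaa
  after D3: wrote 5B at 0x18 = 4aaa9fc728
query mem[0x14]=0xdd, mem[0x1b]=0xc7, mem[0x0d]=0xaa, mem[0x07]=0xdd, mem[0x12]=0xc7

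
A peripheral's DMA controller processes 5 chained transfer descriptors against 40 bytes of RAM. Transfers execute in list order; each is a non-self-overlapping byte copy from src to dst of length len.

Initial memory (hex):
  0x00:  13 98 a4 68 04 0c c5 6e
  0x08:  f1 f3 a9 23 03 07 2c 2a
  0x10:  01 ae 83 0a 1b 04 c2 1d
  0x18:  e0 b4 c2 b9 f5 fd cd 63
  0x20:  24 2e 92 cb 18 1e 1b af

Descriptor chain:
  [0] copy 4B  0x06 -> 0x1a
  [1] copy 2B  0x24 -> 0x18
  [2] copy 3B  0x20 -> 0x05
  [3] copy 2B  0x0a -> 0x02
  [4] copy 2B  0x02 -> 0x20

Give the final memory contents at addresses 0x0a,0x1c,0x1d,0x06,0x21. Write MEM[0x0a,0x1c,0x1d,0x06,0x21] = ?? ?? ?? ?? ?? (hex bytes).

[0] 0x06->0x1a len=4 : c5 6e f1 f3
[1] 0x24->0x18 len=2 : 18 1e
[2] 0x20->0x05 len=3 : 24 2e 92
[3] 0x0a->0x02 len=2 : a9 23
[4] 0x02->0x20 len=2 : a9 23
query mem[0x0a]=0xa9, mem[0x1c]=0xf1, mem[0x1d]=0xf3, mem[0x06]=0x2e, mem[0x21]=0x23

MEM[0x0a,0x1c,0x1d,0x06,0x21] = a9 f1 f3 2e 23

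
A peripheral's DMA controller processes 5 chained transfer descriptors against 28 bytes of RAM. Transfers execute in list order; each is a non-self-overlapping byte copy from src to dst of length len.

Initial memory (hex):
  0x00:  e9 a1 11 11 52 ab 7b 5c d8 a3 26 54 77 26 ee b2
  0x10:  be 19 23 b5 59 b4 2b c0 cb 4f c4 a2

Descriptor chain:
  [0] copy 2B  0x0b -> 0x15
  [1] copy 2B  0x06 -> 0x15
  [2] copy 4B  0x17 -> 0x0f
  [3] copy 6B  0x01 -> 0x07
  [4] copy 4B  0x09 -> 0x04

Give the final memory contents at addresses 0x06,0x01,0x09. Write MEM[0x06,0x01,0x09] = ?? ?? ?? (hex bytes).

MEM[0x06,0x01,0x09] = ab a1 11

D0: mem[0x15..0x16] <- [54 77]
D1: mem[0x15..0x16] <- [7b 5c]
D2: mem[0x0f..0x12] <- [c0 cb 4f c4]
D3: mem[0x07..0x0c] <- [a1 11 11 52 ab 7b]
D4: mem[0x04..0x07] <- [11 52 ab 7b]
query mem[0x06]=0xab, mem[0x01]=0xa1, mem[0x09]=0x11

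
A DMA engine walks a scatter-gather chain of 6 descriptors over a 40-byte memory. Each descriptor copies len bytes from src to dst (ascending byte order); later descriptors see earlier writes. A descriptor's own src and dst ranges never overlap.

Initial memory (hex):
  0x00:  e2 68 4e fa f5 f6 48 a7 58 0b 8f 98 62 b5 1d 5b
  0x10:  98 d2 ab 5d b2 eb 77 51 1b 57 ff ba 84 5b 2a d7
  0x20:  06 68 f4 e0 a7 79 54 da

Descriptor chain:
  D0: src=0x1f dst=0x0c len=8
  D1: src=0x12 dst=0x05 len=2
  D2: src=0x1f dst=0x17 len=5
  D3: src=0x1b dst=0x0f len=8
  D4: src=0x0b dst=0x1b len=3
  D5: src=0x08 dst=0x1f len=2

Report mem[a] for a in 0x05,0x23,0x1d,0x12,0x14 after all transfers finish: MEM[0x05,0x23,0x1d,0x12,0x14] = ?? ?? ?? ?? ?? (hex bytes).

#0 dst[0x0c+8] := {0xd7,0x06,0x68,0xf4,0xe0,0xa7,0x79,0x54}
#1 dst[0x05+2] := {0x79,0x54}
#2 dst[0x17+5] := {0xd7,0x06,0x68,0xf4,0xe0}
#3 dst[0x0f+8] := {0xe0,0x84,0x5b,0x2a,0xd7,0x06,0x68,0xf4}
#4 dst[0x1b+3] := {0x98,0xd7,0x06}
#5 dst[0x1f+2] := {0x58,0x0b}
query mem[0x05]=0x79, mem[0x23]=0xe0, mem[0x1d]=0x06, mem[0x12]=0x2a, mem[0x14]=0x06

MEM[0x05,0x23,0x1d,0x12,0x14] = 79 e0 06 2a 06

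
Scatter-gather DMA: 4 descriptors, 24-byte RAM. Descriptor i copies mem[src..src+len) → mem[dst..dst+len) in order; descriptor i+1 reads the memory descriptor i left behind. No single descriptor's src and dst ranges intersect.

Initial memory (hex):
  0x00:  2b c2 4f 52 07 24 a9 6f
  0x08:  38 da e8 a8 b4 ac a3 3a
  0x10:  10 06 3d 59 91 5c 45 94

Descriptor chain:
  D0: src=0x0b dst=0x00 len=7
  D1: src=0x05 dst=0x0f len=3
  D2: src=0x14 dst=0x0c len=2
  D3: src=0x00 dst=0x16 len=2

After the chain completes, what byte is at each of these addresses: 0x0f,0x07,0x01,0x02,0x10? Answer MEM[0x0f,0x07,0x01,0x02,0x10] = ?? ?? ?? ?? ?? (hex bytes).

D0: mem[0x00..0x06] <- [a8 b4 ac a3 3a 10 06]
D1: mem[0x0f..0x11] <- [10 06 6f]
D2: mem[0x0c..0x0d] <- [91 5c]
D3: mem[0x16..0x17] <- [a8 b4]
query mem[0x0f]=0x10, mem[0x07]=0x6f, mem[0x01]=0xb4, mem[0x02]=0xac, mem[0x10]=0x06

MEM[0x0f,0x07,0x01,0x02,0x10] = 10 6f b4 ac 06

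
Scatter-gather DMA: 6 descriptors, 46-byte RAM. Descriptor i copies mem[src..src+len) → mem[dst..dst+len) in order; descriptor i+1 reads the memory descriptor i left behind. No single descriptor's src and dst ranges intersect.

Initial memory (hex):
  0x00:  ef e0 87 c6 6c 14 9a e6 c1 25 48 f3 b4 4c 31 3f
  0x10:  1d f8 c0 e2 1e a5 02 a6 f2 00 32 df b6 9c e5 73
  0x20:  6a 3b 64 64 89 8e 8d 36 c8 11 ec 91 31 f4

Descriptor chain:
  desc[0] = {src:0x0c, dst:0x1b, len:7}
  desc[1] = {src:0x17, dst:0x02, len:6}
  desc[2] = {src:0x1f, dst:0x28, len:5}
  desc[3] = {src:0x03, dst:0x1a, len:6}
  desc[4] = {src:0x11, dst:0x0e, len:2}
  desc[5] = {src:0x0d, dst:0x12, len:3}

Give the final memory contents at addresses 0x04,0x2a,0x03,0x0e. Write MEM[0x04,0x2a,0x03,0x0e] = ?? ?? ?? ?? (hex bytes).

MEM[0x04,0x2a,0x03,0x0e] = 00 c0 f2 f8

#0 dst[0x1b+7] := {0xb4,0x4c,0x31,0x3f,0x1d,0xf8,0xc0}
#1 dst[0x02+6] := {0xa6,0xf2,0x00,0x32,0xb4,0x4c}
#2 dst[0x28+5] := {0x1d,0xf8,0xc0,0x64,0x64}
#3 dst[0x1a+6] := {0xf2,0x00,0x32,0xb4,0x4c,0xc1}
#4 dst[0x0e+2] := {0xf8,0xc0}
#5 dst[0x12+3] := {0x4c,0xf8,0xc0}
query mem[0x04]=0x00, mem[0x2a]=0xc0, mem[0x03]=0xf2, mem[0x0e]=0xf8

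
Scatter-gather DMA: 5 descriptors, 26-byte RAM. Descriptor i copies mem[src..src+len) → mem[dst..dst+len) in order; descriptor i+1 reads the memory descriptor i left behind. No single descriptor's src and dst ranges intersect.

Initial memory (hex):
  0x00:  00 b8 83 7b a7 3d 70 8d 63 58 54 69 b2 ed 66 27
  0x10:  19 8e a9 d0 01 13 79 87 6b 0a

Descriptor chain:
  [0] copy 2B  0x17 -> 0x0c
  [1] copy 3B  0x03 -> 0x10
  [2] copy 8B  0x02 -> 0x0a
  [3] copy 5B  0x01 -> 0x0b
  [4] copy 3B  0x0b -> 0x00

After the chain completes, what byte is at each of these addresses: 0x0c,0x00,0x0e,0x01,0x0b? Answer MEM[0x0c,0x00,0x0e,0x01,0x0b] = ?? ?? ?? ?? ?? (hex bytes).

D0: mem[0x0c..0x0d] <- [87 6b]
D1: mem[0x10..0x12] <- [7b a7 3d]
D2: mem[0x0a..0x11] <- [83 7b a7 3d 70 8d 63 58]
D3: mem[0x0b..0x0f] <- [b8 83 7b a7 3d]
D4: mem[0x00..0x02] <- [b8 83 7b]
query mem[0x0c]=0x83, mem[0x00]=0xb8, mem[0x0e]=0xa7, mem[0x01]=0x83, mem[0x0b]=0xb8

MEM[0x0c,0x00,0x0e,0x01,0x0b] = 83 b8 a7 83 b8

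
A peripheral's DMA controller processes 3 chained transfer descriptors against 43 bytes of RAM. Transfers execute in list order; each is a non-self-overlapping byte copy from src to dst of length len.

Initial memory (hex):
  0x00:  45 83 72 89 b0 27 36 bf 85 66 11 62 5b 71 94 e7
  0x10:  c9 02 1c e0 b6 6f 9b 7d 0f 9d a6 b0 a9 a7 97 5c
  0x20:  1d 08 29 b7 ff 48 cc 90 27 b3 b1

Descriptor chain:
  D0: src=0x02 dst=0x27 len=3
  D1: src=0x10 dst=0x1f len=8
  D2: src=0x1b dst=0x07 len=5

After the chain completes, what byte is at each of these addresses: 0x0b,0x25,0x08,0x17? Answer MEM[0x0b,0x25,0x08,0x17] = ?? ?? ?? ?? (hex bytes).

  after D0: wrote 3B at 0x27 = 7289b0
  after D1: wrote 8B at 0x1f = c9021ce0b66f9b7d
  after D2: wrote 5B at 0x07 = b0a9a797c9
query mem[0x0b]=0xc9, mem[0x25]=0x9b, mem[0x08]=0xa9, mem[0x17]=0x7d

MEM[0x0b,0x25,0x08,0x17] = c9 9b a9 7d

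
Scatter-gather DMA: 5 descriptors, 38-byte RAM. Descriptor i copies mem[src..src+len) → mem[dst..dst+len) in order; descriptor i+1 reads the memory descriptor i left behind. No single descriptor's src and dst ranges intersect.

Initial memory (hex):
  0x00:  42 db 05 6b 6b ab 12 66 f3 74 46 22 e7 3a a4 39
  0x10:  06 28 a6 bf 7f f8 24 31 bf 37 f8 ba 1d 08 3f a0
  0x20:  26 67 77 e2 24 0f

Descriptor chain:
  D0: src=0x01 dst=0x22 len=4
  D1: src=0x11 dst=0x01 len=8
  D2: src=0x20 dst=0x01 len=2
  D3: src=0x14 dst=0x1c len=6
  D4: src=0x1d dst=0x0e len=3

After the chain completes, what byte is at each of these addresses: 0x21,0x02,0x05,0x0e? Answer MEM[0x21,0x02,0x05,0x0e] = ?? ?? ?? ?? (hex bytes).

MEM[0x21,0x02,0x05,0x0e] = 37 67 f8 f8

#0 dst[0x22+4] := {0xdb,0x05,0x6b,0x6b}
#1 dst[0x01+8] := {0x28,0xa6,0xbf,0x7f,0xf8,0x24,0x31,0xbf}
#2 dst[0x01+2] := {0x26,0x67}
#3 dst[0x1c+6] := {0x7f,0xf8,0x24,0x31,0xbf,0x37}
#4 dst[0x0e+3] := {0xf8,0x24,0x31}
query mem[0x21]=0x37, mem[0x02]=0x67, mem[0x05]=0xf8, mem[0x0e]=0xf8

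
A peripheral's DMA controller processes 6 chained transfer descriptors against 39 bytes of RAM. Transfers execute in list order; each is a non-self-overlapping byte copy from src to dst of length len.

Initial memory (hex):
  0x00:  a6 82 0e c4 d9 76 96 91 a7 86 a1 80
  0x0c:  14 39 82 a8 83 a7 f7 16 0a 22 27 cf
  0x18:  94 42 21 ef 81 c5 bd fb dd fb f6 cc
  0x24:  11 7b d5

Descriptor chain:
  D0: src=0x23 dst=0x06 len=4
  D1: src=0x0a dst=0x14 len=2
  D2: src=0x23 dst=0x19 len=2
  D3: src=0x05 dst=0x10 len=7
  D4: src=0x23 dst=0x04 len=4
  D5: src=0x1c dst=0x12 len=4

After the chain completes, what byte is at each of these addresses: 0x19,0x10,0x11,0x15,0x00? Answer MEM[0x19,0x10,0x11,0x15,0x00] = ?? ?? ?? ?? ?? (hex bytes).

MEM[0x19,0x10,0x11,0x15,0x00] = cc 76 cc fb a6

  after D0: wrote 4B at 0x06 = cc117bd5
  after D1: wrote 2B at 0x14 = a180
  after D2: wrote 2B at 0x19 = cc11
  after D3: wrote 7B at 0x10 = 76cc117bd5a180
  after D4: wrote 4B at 0x04 = cc117bd5
  after D5: wrote 4B at 0x12 = 81c5bdfb
query mem[0x19]=0xcc, mem[0x10]=0x76, mem[0x11]=0xcc, mem[0x15]=0xfb, mem[0x00]=0xa6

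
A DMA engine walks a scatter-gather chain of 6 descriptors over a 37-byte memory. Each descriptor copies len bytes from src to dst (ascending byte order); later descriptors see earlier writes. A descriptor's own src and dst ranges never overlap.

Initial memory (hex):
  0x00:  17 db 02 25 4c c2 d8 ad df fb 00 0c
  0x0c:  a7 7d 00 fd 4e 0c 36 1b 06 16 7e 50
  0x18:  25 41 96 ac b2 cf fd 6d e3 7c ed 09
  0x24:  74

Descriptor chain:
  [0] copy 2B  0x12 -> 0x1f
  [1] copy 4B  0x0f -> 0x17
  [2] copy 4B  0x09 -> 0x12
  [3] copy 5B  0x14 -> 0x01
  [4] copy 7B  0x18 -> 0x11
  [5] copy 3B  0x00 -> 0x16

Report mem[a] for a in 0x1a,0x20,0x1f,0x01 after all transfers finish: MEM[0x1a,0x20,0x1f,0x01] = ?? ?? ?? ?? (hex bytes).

MEM[0x1a,0x20,0x1f,0x01] = 36 1b 36 0c

#0 dst[0x1f+2] := {0x36,0x1b}
#1 dst[0x17+4] := {0xfd,0x4e,0x0c,0x36}
#2 dst[0x12+4] := {0xfb,0x00,0x0c,0xa7}
#3 dst[0x01+5] := {0x0c,0xa7,0x7e,0xfd,0x4e}
#4 dst[0x11+7] := {0x4e,0x0c,0x36,0xac,0xb2,0xcf,0xfd}
#5 dst[0x16+3] := {0x17,0x0c,0xa7}
query mem[0x1a]=0x36, mem[0x20]=0x1b, mem[0x1f]=0x36, mem[0x01]=0x0c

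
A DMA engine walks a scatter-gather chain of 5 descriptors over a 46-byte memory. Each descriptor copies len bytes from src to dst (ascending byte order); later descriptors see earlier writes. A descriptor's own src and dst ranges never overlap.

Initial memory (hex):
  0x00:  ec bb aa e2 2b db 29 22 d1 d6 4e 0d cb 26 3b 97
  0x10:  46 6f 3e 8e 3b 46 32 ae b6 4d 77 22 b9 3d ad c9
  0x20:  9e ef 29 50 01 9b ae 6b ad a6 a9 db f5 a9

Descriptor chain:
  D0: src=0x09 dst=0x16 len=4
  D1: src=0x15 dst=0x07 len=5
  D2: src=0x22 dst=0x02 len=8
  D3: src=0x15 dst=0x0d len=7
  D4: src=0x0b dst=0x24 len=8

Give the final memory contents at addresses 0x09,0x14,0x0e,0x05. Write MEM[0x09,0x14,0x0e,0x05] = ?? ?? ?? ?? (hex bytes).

MEM[0x09,0x14,0x0e,0x05] = a6 3b d6 9b

D0: mem[0x16..0x19] <- [d6 4e 0d cb]
D1: mem[0x07..0x0b] <- [46 d6 4e 0d cb]
D2: mem[0x02..0x09] <- [29 50 01 9b ae 6b ad a6]
D3: mem[0x0d..0x13] <- [46 d6 4e 0d cb 77 22]
D4: mem[0x24..0x2b] <- [cb cb 46 d6 4e 0d cb 77]
query mem[0x09]=0xa6, mem[0x14]=0x3b, mem[0x0e]=0xd6, mem[0x05]=0x9b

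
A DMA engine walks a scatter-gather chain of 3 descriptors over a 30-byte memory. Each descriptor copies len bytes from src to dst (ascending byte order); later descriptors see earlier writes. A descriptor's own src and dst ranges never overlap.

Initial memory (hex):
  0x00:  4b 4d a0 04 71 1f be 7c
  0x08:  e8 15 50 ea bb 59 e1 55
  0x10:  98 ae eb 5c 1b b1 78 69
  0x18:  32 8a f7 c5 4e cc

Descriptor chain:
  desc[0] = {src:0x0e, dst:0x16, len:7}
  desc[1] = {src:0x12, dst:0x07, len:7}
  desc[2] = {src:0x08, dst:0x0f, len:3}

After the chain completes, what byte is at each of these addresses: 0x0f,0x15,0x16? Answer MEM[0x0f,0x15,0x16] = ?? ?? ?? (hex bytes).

#0 dst[0x16+7] := {0xe1,0x55,0x98,0xae,0xeb,0x5c,0x1b}
#1 dst[0x07+7] := {0xeb,0x5c,0x1b,0xb1,0xe1,0x55,0x98}
#2 dst[0x0f+3] := {0x5c,0x1b,0xb1}
query mem[0x0f]=0x5c, mem[0x15]=0xb1, mem[0x16]=0xe1

MEM[0x0f,0x15,0x16] = 5c b1 e1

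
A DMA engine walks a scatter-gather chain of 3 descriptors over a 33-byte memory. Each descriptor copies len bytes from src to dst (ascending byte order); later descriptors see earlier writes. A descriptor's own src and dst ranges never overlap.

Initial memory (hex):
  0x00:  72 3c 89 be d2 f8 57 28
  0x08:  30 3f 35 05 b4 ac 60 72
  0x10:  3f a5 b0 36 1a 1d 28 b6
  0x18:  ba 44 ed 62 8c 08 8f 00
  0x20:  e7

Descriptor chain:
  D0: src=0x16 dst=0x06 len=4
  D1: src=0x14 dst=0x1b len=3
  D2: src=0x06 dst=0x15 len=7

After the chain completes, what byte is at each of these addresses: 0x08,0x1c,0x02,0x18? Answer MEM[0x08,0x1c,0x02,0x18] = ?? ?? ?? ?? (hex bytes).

MEM[0x08,0x1c,0x02,0x18] = ba 1d 89 44

D0: mem[0x06..0x09] <- [28 b6 ba 44]
D1: mem[0x1b..0x1d] <- [1a 1d 28]
D2: mem[0x15..0x1b] <- [28 b6 ba 44 35 05 b4]
query mem[0x08]=0xba, mem[0x1c]=0x1d, mem[0x02]=0x89, mem[0x18]=0x44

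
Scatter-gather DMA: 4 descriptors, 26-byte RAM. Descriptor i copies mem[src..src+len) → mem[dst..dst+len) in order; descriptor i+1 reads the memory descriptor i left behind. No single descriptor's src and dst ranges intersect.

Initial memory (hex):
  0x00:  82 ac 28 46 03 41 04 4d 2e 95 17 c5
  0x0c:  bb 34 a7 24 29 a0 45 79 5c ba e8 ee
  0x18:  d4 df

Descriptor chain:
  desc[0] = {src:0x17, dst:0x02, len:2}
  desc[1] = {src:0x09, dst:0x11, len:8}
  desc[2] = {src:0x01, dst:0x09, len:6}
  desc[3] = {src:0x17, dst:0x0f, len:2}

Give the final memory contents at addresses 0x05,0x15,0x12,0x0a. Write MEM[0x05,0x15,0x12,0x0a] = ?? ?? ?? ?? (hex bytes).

  after D0: wrote 2B at 0x02 = eed4
  after D1: wrote 8B at 0x11 = 9517c5bb34a72429
  after D2: wrote 6B at 0x09 = aceed4034104
  after D3: wrote 2B at 0x0f = 2429
query mem[0x05]=0x41, mem[0x15]=0x34, mem[0x12]=0x17, mem[0x0a]=0xee

MEM[0x05,0x15,0x12,0x0a] = 41 34 17 ee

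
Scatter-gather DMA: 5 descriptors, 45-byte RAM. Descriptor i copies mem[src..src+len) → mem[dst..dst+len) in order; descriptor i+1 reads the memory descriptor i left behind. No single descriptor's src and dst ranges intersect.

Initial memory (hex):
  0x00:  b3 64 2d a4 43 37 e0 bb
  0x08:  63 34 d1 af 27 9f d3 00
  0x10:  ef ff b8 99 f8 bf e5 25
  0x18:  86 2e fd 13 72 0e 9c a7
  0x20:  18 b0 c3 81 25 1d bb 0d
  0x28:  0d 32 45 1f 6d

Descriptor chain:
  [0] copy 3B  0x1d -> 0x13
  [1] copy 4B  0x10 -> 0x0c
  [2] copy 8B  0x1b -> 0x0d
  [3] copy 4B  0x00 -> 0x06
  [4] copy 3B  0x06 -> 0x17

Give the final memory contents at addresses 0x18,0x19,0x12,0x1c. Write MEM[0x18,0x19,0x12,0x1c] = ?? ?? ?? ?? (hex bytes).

MEM[0x18,0x19,0x12,0x1c] = 64 2d 18 72

D0: mem[0x13..0x15] <- [0e 9c a7]
D1: mem[0x0c..0x0f] <- [ef ff b8 0e]
D2: mem[0x0d..0x14] <- [13 72 0e 9c a7 18 b0 c3]
D3: mem[0x06..0x09] <- [b3 64 2d a4]
D4: mem[0x17..0x19] <- [b3 64 2d]
query mem[0x18]=0x64, mem[0x19]=0x2d, mem[0x12]=0x18, mem[0x1c]=0x72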